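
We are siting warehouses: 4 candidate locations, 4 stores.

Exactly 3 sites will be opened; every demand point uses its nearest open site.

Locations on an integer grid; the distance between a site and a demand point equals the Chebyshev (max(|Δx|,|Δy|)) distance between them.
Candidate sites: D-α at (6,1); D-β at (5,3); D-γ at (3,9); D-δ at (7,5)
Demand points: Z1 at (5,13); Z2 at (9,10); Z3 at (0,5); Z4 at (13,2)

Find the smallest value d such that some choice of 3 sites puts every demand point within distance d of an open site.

Open {D-α, D-γ, D-δ}.
  Farthest demand point is Z4 at distance 6 (to D-δ); all others are ≤ 6.
With {D-β, D-γ, D-δ} the worst case is 6.
With {D-α, D-β, D-γ} the worst case is 7.
No size-3 selection achieves below 6.

6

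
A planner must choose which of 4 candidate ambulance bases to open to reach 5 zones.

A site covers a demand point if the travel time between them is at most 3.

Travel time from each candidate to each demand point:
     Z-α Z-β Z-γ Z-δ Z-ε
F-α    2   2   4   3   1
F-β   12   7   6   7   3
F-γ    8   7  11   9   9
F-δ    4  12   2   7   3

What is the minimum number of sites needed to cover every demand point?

2

Coverage sets (demand points within 3 of each site):
  F-α: {Z-α, Z-β, Z-δ, Z-ε}
  F-β: {Z-ε}
  F-γ: {}
  F-δ: {Z-γ, Z-ε}
No single site covers all 5 demand points.
But {F-α, F-δ} covers everything, so the minimum is 2.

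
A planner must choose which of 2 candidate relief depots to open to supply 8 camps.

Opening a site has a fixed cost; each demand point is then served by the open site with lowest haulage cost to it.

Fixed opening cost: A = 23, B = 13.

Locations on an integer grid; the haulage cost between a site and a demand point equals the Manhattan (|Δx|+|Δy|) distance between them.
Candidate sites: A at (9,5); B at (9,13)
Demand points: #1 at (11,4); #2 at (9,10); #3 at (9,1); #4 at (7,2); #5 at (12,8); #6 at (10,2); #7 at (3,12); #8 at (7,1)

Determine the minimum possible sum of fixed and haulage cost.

Open {A}: assign each demand point to its cheapest open site.
  #1→A 3, #2→A 5, #3→A 4, #4→A 5, #5→A 6, #6→A 4, #7→A 13, #8→A 6
  haulage cost 46, fixed 23 → total 69.
Compare {A, B}: haulage cost 38 + fixed 36 = 74.
Compare {B}: haulage cost 80 + fixed 13 = 93.

69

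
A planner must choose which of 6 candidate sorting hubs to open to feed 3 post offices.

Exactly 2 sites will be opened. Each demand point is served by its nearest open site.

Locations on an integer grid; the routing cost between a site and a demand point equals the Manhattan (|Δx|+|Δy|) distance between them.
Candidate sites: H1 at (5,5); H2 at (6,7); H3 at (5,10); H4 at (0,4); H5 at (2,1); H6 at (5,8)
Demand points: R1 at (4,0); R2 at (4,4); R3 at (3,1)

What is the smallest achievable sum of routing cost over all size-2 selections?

Open {H1, H5}.
  R1→H5 3, R2→H1 2, R3→H5 1  ⇒ total 6.
Compare {H4, H5}: total 8.
Compare {H2, H5}: total 9.
No size-2 selection does better; minimum is 6.

6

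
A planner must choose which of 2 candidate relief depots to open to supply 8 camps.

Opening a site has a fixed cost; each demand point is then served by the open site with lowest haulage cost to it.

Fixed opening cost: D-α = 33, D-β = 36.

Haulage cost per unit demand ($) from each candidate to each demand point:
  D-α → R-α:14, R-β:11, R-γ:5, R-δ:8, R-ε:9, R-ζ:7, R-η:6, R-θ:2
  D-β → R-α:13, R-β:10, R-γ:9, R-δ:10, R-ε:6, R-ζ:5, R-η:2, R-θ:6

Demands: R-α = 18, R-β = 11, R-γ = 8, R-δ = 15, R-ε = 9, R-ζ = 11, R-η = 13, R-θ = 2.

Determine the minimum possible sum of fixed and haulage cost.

712

Open {D-α, D-β}: assign each demand point to its cheapest open site.
  R-α→D-β 18×13=234, R-β→D-β 11×10=110, R-γ→D-α 8×5=40, R-δ→D-α 15×8=120, R-ε→D-β 9×6=54, R-ζ→D-β 11×5=55, R-η→D-β 13×2=26, R-θ→D-α 2×2=4
  haulage cost 643, fixed 69 → total 712.
Compare {D-β}: haulage cost 713 + fixed 36 = 749.
Compare {D-α}: haulage cost 773 + fixed 33 = 806.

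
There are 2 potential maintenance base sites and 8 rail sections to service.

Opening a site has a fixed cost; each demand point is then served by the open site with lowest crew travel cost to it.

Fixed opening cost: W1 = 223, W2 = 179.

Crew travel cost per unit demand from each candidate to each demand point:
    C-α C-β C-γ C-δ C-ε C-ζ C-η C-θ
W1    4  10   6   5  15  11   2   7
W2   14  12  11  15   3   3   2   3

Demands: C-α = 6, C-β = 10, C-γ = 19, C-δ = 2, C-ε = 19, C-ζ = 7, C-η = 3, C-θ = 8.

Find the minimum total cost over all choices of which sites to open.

Open {W2}: assign each demand point to its cheapest open site.
  C-α→W2 6×14=84, C-β→W2 10×12=120, C-γ→W2 19×11=209, C-δ→W2 2×15=30, C-ε→W2 19×3=57, C-ζ→W2 7×3=21, C-η→W2 3×2=6, C-θ→W2 8×3=24
  crew travel cost 551, fixed 179 → total 730.
Compare {W1, W2}: crew travel cost 356 + fixed 402 = 758.
Compare {W1}: crew travel cost 672 + fixed 223 = 895.

730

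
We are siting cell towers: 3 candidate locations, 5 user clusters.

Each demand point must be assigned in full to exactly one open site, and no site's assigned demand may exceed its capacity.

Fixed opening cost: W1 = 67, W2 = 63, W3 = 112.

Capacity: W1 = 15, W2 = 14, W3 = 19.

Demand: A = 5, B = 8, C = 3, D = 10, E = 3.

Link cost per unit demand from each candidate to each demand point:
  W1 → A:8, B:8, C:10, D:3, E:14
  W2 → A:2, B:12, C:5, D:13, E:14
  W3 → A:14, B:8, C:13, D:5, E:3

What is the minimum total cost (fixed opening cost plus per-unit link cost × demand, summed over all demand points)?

353

Open {W1, W2}; cheapest assignment that respects the capacities:
  W1 (cap 15, load 15): A, D — cost 5×8 + 10×3 = 70
  W2 (cap 14, load 14): B, C, E — cost 8×12 + 3×5 + 3×14 = 153
  Shipping 223, fixed 130 → total 353.
  Any other capacity-feasible assignment to {W1, W2} ships for at least 223.
Compare {W2, W3}: its best feasible assignment gives total 356.
Compare {W1, W3}: its best feasible assignment gives total 361.
Every other set of open sites that can feasibly serve all demand totals ≥ 356 even under its best assignment. Minimum: 353.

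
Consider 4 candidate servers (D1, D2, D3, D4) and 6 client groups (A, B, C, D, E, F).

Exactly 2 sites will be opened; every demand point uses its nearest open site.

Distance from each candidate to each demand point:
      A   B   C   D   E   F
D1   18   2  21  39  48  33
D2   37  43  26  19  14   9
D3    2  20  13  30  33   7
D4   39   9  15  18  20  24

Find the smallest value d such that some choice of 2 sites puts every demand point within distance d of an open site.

20

Open {D2, D3}.
  Farthest demand point is B at distance 20 (to D3); all others are ≤ 20.
With {D3, D4} the worst case is 20.
With {D1, D2} the worst case is 21.
No size-2 selection achieves below 20.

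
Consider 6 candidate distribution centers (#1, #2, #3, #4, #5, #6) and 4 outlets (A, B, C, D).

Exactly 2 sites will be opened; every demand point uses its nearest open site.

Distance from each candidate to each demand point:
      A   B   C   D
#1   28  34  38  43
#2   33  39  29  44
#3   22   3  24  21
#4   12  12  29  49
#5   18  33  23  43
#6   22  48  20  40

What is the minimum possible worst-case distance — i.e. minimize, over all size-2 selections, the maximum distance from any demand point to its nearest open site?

Open {#3, #6}.
  Farthest demand point is A at distance 22 (to #3); all others are ≤ 22.
With {#3, #5} the worst case is 23.
With {#1, #3} the worst case is 24.
No size-2 selection achieves below 22.

22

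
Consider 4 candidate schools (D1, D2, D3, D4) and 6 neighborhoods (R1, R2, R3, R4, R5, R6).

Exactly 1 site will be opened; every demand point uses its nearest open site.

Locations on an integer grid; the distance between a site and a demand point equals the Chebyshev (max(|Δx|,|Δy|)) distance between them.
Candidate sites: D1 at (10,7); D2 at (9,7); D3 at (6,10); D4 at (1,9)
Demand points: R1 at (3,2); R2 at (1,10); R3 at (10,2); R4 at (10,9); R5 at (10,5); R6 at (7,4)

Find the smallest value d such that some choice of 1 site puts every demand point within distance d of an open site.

8

Open {D2}.
  Farthest demand point is R2 at distance 8 (to D2); all others are ≤ 8.
With {D3} the worst case is 8.
With {D1} the worst case is 9.
No size-1 selection achieves below 8.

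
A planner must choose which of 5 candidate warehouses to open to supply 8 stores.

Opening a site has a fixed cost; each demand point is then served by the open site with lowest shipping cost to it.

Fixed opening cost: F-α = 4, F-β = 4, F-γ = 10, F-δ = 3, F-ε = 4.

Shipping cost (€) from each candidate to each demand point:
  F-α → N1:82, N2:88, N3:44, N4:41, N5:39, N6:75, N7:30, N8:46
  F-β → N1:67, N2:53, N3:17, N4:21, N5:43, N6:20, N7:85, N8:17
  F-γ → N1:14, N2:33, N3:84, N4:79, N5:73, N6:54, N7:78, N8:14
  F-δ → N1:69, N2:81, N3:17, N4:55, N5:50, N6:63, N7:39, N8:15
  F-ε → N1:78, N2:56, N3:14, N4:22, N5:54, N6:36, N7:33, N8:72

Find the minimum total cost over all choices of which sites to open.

Open {F-α, F-β, F-γ}: assign each demand point to its cheapest open site.
  N1→F-γ 14, N2→F-γ 33, N3→F-β 17, N4→F-β 21, N5→F-α 39, N6→F-β 20, N7→F-α 30, N8→F-γ 14
  shipping cost 188, fixed 18 → total 206.
Compare {F-α, F-β, F-γ, F-ε}: shipping cost 185 + fixed 22 = 207.
Compare {F-α, F-β, F-γ, F-δ}: shipping cost 188 + fixed 21 = 209.
Compare {F-β, F-γ, F-ε}: shipping cost 192 + fixed 18 = 210.
All other subsets cost ≥ 207. Minimum total cost: 206.

206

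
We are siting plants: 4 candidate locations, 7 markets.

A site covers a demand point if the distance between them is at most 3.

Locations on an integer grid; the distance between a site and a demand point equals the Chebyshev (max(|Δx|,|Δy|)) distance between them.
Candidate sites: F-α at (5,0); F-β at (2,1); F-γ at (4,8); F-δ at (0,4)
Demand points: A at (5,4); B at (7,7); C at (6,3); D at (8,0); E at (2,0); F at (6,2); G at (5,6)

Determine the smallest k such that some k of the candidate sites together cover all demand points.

3

Coverage sets (demand points within 3 of each site):
  F-α: {C, D, E, F}
  F-β: {A, E}
  F-γ: {B, G}
  F-δ: {}
No 2 sites suffice: every size-2 union leaves at least one demand point uncovered.
But {F-α, F-β, F-γ} covers everything, so the minimum is 3.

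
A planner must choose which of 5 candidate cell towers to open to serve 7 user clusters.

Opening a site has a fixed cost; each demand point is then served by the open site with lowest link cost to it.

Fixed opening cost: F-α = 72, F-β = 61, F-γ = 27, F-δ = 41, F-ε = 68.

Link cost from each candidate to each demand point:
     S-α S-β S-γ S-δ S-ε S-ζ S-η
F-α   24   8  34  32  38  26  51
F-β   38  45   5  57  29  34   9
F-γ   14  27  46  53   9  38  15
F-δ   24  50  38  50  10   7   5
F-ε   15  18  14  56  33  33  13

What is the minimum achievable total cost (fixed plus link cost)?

218

Open {F-γ, F-δ}: assign each demand point to its cheapest open site.
  S-α→F-γ 14, S-β→F-γ 27, S-γ→F-δ 38, S-δ→F-δ 50, S-ε→F-γ 9, S-ζ→F-δ 7, S-η→F-δ 5
  link cost 150, fixed 68 → total 218.
Compare {F-δ}: link cost 184 + fixed 41 = 225.
Compare {F-δ, F-ε}: link cost 119 + fixed 109 = 228.
Compare {F-γ}: link cost 202 + fixed 27 = 229.
All other subsets cost ≥ 225. Minimum total cost: 218.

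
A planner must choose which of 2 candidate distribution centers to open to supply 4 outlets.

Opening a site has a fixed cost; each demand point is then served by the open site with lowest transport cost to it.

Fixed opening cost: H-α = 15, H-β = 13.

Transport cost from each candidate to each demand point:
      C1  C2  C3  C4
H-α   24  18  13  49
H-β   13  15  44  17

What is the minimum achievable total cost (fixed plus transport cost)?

Open {H-α, H-β}: assign each demand point to its cheapest open site.
  C1→H-β 13, C2→H-β 15, C3→H-α 13, C4→H-β 17
  transport cost 58, fixed 28 → total 86.
Compare {H-β}: transport cost 89 + fixed 13 = 102.
Compare {H-α}: transport cost 104 + fixed 15 = 119.

86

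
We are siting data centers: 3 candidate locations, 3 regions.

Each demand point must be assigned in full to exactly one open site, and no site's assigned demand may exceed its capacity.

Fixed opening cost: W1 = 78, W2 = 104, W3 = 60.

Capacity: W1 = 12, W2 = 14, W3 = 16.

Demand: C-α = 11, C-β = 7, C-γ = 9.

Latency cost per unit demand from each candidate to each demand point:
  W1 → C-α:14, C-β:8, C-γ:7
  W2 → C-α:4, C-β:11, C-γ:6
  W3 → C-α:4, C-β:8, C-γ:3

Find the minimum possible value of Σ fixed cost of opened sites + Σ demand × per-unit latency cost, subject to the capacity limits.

Open {W2, W3}; cheapest assignment that respects the capacities:
  W2 (cap 14, load 11): C-α — cost 11×4 = 44
  W3 (cap 16, load 16): C-β, C-γ — cost 7×8 + 9×3 = 83
  Shipping 127, fixed 164 → total 291.
  Any other capacity-feasible assignment to {W2, W3} ships for at least 127.
Compare {W1, W2, W3}: its best feasible assignment gives total 369.
Compare {W1, W3}: its best feasible assignment gives total 375.
Every other set of open sites that can feasibly serve all demand totals ≥ 369 even under its best assignment. Minimum: 291.

291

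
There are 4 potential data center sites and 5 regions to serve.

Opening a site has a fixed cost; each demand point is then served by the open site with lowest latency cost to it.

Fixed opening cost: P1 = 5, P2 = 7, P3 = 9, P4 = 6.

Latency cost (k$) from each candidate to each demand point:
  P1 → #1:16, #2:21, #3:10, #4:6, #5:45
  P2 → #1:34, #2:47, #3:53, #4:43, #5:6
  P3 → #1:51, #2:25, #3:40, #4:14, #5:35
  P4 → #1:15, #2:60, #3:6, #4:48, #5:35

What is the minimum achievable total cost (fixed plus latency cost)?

Open {P1, P2}: assign each demand point to its cheapest open site.
  #1→P1 16, #2→P1 21, #3→P1 10, #4→P1 6, #5→P2 6
  latency cost 59, fixed 12 → total 71.
Compare {P1, P2, P4}: latency cost 54 + fixed 18 = 72.
Compare {P1, P2, P3}: latency cost 59 + fixed 21 = 80.
Compare {P1, P2, P3, P4}: latency cost 54 + fixed 27 = 81.
All other subsets cost ≥ 72. Minimum total cost: 71.

71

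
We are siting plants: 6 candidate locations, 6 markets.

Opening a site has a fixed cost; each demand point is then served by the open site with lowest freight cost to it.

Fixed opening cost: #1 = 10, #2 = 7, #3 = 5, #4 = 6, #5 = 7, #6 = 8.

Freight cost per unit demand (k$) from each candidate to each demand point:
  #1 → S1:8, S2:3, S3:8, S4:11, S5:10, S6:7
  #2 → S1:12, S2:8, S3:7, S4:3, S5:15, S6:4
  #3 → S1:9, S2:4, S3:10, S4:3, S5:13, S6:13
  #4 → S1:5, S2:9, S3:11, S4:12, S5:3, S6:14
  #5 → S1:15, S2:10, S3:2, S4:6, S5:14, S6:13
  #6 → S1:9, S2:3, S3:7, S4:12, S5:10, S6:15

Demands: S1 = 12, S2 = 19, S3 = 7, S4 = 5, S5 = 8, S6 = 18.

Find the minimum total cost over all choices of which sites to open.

Open {#2, #4, #5, #6}: assign each demand point to its cheapest open site.
  S1→#4 12×5=60, S2→#6 19×3=57, S3→#5 7×2=14, S4→#2 5×3=15, S5→#4 8×3=24, S6→#2 18×4=72
  freight cost 242, fixed 28 → total 270.
Compare {#1, #2, #4, #5}: freight cost 242 + fixed 30 = 272.
Compare {#2, #3, #4, #5, #6}: freight cost 242 + fixed 33 = 275.
Compare {#1, #2, #3, #4, #5}: freight cost 242 + fixed 35 = 277.
All other subsets cost ≥ 272. Minimum total cost: 270.

270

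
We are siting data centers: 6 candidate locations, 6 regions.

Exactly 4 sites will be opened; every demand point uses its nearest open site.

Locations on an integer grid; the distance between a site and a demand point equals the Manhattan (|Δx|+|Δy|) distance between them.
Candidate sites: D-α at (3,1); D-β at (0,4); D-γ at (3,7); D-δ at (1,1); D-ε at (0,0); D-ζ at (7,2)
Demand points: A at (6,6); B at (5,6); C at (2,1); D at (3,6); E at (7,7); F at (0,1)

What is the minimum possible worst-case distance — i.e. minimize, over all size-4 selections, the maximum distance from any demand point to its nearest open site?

Open {D-α, D-β, D-γ, D-δ}.
  Farthest demand point is A at distance 4 (to D-γ); all others are ≤ 4.
With {D-α, D-β, D-γ, D-ε} the worst case is 4.
With {D-α, D-β, D-γ, D-ζ} the worst case is 4.
No size-4 selection achieves below 4.

4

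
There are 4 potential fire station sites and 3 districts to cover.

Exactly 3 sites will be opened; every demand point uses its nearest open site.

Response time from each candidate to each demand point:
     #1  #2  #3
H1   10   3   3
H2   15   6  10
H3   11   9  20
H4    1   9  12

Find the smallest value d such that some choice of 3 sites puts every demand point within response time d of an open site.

Open {H1, H2, H4}.
  Farthest demand point is #2 at response time 3 (to H1); all others are ≤ 3.
With {H1, H3, H4} the worst case is 3.
With {H1, H2, H3} the worst case is 10.
No size-3 selection achieves below 3.

3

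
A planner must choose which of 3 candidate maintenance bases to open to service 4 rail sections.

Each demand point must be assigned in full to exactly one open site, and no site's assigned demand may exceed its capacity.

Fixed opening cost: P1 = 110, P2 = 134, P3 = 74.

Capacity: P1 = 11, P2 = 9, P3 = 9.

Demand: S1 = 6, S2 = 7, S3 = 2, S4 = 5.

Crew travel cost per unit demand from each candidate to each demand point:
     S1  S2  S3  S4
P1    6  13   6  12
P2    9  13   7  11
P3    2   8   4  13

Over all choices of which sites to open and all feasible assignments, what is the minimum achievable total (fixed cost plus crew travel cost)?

344

Open {P1, P3}; cheapest assignment that respects the capacities:
  P1 (cap 11, load 11): S1, S4 — cost 6×6 + 5×12 = 96
  P3 (cap 9, load 9): S2, S3 — cost 7×8 + 2×4 = 64
  Shipping 160, fixed 184 → total 344.
  Any other capacity-feasible assignment to {P1, P3} ships for at least 160.
Compare {P1, P2}: its best feasible assignment gives total 445.
Compare {P1, P2, P3}: its best feasible assignment gives total 473.
Every other set of open sites that can feasibly serve all demand totals ≥ 445 even under its best assignment. Minimum: 344.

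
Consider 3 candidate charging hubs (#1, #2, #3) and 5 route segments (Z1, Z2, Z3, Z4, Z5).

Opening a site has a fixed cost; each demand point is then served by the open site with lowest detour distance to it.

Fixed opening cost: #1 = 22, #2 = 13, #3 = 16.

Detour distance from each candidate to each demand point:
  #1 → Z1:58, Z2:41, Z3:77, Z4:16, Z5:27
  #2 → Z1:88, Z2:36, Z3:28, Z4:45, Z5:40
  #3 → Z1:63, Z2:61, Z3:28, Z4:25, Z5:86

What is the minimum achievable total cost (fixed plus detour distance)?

200

Open {#1, #2}: assign each demand point to its cheapest open site.
  Z1→#1 58, Z2→#2 36, Z3→#2 28, Z4→#1 16, Z5→#1 27
  detour distance 165, fixed 35 → total 200.
Compare {#1, #3}: detour distance 170 + fixed 38 = 208.
Compare {#1, #2, #3}: detour distance 165 + fixed 51 = 216.
Compare {#2, #3}: detour distance 192 + fixed 29 = 221.
All other subsets cost ≥ 208. Minimum total cost: 200.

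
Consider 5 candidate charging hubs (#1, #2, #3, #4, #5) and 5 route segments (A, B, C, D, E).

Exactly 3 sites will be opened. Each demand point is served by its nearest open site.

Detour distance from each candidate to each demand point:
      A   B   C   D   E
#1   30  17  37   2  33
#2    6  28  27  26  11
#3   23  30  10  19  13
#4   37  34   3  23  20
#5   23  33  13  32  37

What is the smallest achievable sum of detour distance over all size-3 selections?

Open {#1, #2, #4}.
  A→#2 6, B→#1 17, C→#4 3, D→#1 2, E→#2 11  ⇒ total 39.
Compare {#1, #2, #3}: total 46.
Compare {#1, #2, #5}: total 49.
No size-3 selection does better; minimum is 39.

39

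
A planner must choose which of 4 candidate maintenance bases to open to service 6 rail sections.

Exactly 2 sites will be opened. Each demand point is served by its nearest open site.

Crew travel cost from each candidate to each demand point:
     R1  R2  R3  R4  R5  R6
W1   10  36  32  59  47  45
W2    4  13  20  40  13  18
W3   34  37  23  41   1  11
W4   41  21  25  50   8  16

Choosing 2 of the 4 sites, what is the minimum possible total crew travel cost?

Open {W2, W3}.
  R1→W2 4, R2→W2 13, R3→W2 20, R4→W2 40, R5→W3 1, R6→W3 11  ⇒ total 89.
Compare {W2, W4}: total 101.
Compare {W1, W2}: total 108.
No size-2 selection does better; minimum is 89.

89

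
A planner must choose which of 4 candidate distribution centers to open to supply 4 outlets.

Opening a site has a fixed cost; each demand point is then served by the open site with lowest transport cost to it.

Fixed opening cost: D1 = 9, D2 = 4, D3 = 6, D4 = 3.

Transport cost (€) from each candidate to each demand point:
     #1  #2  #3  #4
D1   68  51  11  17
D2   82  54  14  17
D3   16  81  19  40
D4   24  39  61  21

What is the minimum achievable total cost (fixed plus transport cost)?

99

Open {D2, D3, D4}: assign each demand point to its cheapest open site.
  #1→D3 16, #2→D4 39, #3→D2 14, #4→D2 17
  transport cost 86, fixed 13 → total 99.
Compare {D2, D4}: transport cost 94 + fixed 7 = 101.
Compare {D1, D3, D4}: transport cost 83 + fixed 18 = 101.
Compare {D1, D4}: transport cost 91 + fixed 12 = 103.
All other subsets cost ≥ 101. Minimum total cost: 99.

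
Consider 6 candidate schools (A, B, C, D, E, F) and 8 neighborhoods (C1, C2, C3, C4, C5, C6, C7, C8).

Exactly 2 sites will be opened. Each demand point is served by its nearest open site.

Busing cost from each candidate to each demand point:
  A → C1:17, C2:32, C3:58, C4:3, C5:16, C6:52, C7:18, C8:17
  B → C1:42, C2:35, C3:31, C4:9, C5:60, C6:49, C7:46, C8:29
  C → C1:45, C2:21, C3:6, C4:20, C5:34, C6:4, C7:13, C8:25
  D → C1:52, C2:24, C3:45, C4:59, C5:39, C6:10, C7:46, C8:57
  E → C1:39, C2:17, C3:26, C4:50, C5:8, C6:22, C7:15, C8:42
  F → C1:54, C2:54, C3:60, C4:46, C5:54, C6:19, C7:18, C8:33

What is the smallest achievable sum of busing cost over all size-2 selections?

Open {A, C}.
  C1→A 17, C2→C 21, C3→C 6, C4→A 3, C5→A 16, C6→C 4, C7→C 13, C8→A 17  ⇒ total 97.
Compare {A, E}: total 125.
Compare {C, E}: total 132.
No size-2 selection does better; minimum is 97.

97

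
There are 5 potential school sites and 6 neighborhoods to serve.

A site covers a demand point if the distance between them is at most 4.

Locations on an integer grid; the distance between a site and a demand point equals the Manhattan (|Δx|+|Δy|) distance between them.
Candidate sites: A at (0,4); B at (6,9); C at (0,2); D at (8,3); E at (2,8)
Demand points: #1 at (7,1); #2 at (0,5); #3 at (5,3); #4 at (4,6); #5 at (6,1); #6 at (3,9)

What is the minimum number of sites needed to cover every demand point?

3

Coverage sets (demand points within 4 of each site):
  A: {#2}
  B: {#6}
  C: {#2}
  D: {#1, #3, #5}
  E: {#4, #6}
No 2 sites suffice: every size-2 union leaves at least one demand point uncovered.
But {A, D, E} covers everything, so the minimum is 3.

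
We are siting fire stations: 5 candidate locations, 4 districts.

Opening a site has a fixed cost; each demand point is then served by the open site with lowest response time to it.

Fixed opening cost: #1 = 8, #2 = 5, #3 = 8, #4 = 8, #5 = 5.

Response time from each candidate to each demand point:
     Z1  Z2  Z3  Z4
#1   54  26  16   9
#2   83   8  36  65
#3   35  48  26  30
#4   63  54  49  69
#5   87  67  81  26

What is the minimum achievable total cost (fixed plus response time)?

Open {#1, #2, #3}: assign each demand point to its cheapest open site.
  Z1→#3 35, Z2→#2 8, Z3→#1 16, Z4→#1 9
  response time 68, fixed 21 → total 89.
Compare {#1, #2, #3, #5}: response time 68 + fixed 26 = 94.
Compare {#1, #2, #3, #4}: response time 68 + fixed 29 = 97.
Compare {#1, #2}: response time 87 + fixed 13 = 100.
All other subsets cost ≥ 94. Minimum total cost: 89.

89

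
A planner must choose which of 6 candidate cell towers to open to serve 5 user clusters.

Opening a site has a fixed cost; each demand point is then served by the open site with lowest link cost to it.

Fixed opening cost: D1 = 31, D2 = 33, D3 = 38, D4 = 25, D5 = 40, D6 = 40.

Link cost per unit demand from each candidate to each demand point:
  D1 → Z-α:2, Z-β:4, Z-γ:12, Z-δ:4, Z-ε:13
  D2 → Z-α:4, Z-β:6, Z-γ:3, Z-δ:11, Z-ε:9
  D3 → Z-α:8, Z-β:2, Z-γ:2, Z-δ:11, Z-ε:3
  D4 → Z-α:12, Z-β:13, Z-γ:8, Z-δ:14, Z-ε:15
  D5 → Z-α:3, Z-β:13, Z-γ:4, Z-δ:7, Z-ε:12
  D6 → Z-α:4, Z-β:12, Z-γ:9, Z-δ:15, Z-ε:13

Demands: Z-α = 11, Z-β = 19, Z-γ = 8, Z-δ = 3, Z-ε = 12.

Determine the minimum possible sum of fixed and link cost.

193

Open {D1, D3}: assign each demand point to its cheapest open site.
  Z-α→D1 11×2=22, Z-β→D3 19×2=38, Z-γ→D3 8×2=16, Z-δ→D1 3×4=12, Z-ε→D3 12×3=36
  link cost 124, fixed 69 → total 193.
Compare {D1, D3, D4}: link cost 124 + fixed 94 = 218.
Compare {D3, D5}: link cost 144 + fixed 78 = 222.
Compare {D1, D2, D3}: link cost 124 + fixed 102 = 226.
All other subsets cost ≥ 218. Minimum total cost: 193.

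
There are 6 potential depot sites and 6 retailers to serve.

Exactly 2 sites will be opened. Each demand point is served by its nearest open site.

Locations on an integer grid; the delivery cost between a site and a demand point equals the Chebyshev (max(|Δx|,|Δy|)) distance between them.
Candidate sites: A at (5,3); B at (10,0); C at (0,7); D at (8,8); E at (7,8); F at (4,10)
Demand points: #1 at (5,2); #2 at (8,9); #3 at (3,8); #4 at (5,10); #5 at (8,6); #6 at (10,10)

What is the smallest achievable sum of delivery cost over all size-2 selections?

13

Open {A, E}.
  #1→A 1, #2→E 1, #3→E 4, #4→E 2, #5→E 2, #6→E 3  ⇒ total 13.
Compare {A, D}: total 14.
Compare {D, F}: total 14.
No size-2 selection does better; minimum is 13.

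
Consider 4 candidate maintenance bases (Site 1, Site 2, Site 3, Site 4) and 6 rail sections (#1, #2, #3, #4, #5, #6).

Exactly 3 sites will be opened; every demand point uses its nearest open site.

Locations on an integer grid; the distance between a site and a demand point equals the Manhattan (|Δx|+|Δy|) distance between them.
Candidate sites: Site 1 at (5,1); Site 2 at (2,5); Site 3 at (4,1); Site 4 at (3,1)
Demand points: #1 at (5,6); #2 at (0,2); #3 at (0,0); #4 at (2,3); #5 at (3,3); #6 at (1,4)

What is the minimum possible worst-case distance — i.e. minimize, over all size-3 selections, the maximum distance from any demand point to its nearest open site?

Open {Site 1, Site 2, Site 4}.
  Farthest demand point is #1 at distance 4 (to Site 2); all others are ≤ 4.
With {Site 2, Site 3, Site 4} the worst case is 4.
With {Site 1, Site 2, Site 3} the worst case is 5.
No size-3 selection achieves below 4.

4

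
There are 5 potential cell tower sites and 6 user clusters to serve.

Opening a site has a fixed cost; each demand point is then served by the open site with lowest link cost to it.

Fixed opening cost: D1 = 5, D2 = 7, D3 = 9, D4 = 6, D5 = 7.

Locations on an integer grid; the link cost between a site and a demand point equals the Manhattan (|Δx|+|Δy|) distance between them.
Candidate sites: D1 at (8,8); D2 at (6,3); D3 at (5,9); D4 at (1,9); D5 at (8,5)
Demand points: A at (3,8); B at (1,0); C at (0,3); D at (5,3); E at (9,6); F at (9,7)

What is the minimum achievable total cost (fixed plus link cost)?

Open {D1, D2}: assign each demand point to its cheapest open site.
  A→D1 5, B→D2 8, C→D2 6, D→D2 1, E→D1 3, F→D1 2
  link cost 25, fixed 12 → total 37.
Compare {D1, D2, D4}: link cost 23 + fixed 18 = 41.
Compare {D2, D5}: link cost 28 + fixed 14 = 42.
Compare {D4, D5}: link cost 29 + fixed 13 = 42.
All other subsets cost ≥ 41. Minimum total cost: 37.

37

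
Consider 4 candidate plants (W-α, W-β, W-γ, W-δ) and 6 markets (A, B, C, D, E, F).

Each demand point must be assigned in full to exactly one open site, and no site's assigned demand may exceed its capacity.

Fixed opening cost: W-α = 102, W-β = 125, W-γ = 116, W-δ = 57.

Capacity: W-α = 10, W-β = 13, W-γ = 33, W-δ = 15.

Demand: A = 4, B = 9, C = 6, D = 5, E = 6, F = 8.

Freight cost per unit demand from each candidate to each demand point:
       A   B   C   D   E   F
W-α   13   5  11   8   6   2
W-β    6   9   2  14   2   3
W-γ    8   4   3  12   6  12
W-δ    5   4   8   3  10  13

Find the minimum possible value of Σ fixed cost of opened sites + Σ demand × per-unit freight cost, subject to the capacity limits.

Open {W-γ, W-δ}; cheapest assignment that respects the capacities:
  W-γ (cap 33, load 29): B, C, E, F — cost 9×4 + 6×3 + 6×6 + 8×12 = 186
  W-δ (cap 15, load 9): A, D — cost 4×5 + 5×3 = 35
  Shipping 221, fixed 173 → total 394.
  Any other capacity-feasible assignment to {W-γ, W-δ} ships for at least 221.
Compare {W-α, W-γ}: its best feasible assignment gives total 416.
Compare {W-α, W-γ, W-δ}: its best feasible assignment gives total 416.
Every other set of open sites that can feasibly serve all demand totals ≥ 416 even under its best assignment. Minimum: 394.

394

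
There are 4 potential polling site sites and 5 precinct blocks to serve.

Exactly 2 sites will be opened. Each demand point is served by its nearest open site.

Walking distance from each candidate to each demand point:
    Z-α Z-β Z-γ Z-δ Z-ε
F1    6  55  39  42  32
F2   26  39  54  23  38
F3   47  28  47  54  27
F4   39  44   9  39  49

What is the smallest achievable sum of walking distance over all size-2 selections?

Open {F1, F4}.
  Z-α→F1 6, Z-β→F4 44, Z-γ→F4 9, Z-δ→F4 39, Z-ε→F1 32  ⇒ total 130.
Compare {F2, F4}: total 135.
Compare {F1, F2}: total 139.
No size-2 selection does better; minimum is 130.

130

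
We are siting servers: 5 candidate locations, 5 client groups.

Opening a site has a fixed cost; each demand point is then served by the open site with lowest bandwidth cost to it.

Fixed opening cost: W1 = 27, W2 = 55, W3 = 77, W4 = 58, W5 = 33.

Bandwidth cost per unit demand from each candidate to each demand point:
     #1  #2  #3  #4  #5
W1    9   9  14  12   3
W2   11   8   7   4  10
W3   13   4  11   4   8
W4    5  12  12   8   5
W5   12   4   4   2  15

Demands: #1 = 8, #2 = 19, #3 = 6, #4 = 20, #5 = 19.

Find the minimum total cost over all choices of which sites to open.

Open {W1, W5}: assign each demand point to its cheapest open site.
  #1→W1 8×9=72, #2→W5 19×4=76, #3→W5 6×4=24, #4→W5 20×2=40, #5→W1 19×3=57
  bandwidth cost 269, fixed 60 → total 329.
Compare {W1, W4, W5}: bandwidth cost 237 + fixed 118 = 355.
Compare {W4, W5}: bandwidth cost 275 + fixed 91 = 366.
Compare {W1, W2, W5}: bandwidth cost 269 + fixed 115 = 384.
All other subsets cost ≥ 355. Minimum total cost: 329.

329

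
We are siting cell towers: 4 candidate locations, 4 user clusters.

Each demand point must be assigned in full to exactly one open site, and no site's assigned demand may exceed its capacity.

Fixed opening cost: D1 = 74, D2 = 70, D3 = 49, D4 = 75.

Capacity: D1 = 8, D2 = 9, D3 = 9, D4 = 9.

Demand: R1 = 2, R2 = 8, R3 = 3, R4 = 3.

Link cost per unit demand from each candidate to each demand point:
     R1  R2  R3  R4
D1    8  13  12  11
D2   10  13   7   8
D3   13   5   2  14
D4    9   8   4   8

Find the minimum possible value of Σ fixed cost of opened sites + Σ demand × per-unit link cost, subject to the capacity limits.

218

Open {D3, D4}; cheapest assignment that respects the capacities:
  D3 (cap 9, load 8): R2 — cost 8×5 = 40
  D4 (cap 9, load 8): R1, R3, R4 — cost 2×9 + 3×4 + 3×8 = 54
  Shipping 94, fixed 124 → total 218.
  Any other capacity-feasible assignment to {D3, D4} ships for at least 94.
Compare {D2, D3}: its best feasible assignment gives total 224.
Compare {D1, D3}: its best feasible assignment gives total 248.
Every other set of open sites that can feasibly serve all demand totals ≥ 224 even under its best assignment. Minimum: 218.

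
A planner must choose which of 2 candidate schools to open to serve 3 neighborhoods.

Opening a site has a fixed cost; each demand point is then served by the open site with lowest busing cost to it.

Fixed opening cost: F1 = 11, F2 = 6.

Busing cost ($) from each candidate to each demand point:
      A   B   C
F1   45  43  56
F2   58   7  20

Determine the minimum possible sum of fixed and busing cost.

89

Open {F1, F2}: assign each demand point to its cheapest open site.
  A→F1 45, B→F2 7, C→F2 20
  busing cost 72, fixed 17 → total 89.
Compare {F2}: busing cost 85 + fixed 6 = 91.
Compare {F1}: busing cost 144 + fixed 11 = 155.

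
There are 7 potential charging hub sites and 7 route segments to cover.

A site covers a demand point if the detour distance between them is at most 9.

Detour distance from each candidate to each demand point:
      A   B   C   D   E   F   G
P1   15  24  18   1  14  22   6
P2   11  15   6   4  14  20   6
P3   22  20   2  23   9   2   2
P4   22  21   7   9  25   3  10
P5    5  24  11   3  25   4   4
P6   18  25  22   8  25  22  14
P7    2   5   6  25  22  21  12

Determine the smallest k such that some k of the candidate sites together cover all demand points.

3

Coverage sets (demand points within 9 of each site):
  P1: {D, G}
  P2: {C, D, G}
  P3: {C, E, F, G}
  P4: {C, D, F}
  P5: {A, D, F, G}
  P6: {D}
  P7: {A, B, C}
No 2 sites suffice: every size-2 union leaves at least one demand point uncovered.
But {P1, P3, P7} covers everything, so the minimum is 3.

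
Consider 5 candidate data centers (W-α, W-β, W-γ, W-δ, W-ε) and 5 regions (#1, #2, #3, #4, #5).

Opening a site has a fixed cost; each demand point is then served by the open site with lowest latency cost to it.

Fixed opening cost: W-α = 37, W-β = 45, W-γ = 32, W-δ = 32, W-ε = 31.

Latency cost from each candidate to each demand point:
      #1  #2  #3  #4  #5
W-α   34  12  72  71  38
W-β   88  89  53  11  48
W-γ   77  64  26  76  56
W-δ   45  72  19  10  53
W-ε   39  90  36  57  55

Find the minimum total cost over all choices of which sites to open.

182

Open {W-α, W-δ}: assign each demand point to its cheapest open site.
  #1→W-α 34, #2→W-α 12, #3→W-δ 19, #4→W-δ 10, #5→W-α 38
  latency cost 113, fixed 69 → total 182.
Compare {W-α, W-δ, W-ε}: latency cost 113 + fixed 100 = 213.
Compare {W-α, W-γ, W-δ}: latency cost 113 + fixed 101 = 214.
Compare {W-α, W-β, W-δ}: latency cost 113 + fixed 114 = 227.
All other subsets cost ≥ 213. Minimum total cost: 182.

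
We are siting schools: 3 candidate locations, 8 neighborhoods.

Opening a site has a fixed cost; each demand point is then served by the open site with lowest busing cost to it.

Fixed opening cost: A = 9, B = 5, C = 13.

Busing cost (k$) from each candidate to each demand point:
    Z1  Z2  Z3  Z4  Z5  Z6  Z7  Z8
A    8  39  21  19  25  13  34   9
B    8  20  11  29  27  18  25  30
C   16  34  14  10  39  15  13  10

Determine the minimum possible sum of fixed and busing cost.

Open {B, C}: assign each demand point to its cheapest open site.
  Z1→B 8, Z2→B 20, Z3→B 11, Z4→C 10, Z5→B 27, Z6→C 15, Z7→C 13, Z8→C 10
  busing cost 114, fixed 18 → total 132.
Compare {A, B, C}: busing cost 109 + fixed 27 = 136.
Compare {A, B}: busing cost 130 + fixed 14 = 144.
Compare {A, C}: busing cost 126 + fixed 22 = 148.
All other subsets cost ≥ 136. Minimum total cost: 132.

132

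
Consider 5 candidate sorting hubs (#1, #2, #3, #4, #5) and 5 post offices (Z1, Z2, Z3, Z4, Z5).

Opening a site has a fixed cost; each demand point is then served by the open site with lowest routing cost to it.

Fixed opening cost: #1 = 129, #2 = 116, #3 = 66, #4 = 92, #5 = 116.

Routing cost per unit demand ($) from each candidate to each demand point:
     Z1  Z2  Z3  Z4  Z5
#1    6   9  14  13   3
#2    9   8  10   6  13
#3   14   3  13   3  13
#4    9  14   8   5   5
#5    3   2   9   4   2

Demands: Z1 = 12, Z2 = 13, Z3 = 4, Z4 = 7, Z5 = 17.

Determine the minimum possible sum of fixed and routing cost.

276

Open {#5}: assign each demand point to its cheapest open site.
  Z1→#5 12×3=36, Z2→#5 13×2=26, Z3→#5 4×9=36, Z4→#5 7×4=28, Z5→#5 17×2=34
  routing cost 160, fixed 116 → total 276.
Compare {#3, #5}: routing cost 153 + fixed 182 = 335.
Compare {#4, #5}: routing cost 156 + fixed 208 = 364.
Compare {#2, #5}: routing cost 160 + fixed 232 = 392.
All other subsets cost ≥ 335. Minimum total cost: 276.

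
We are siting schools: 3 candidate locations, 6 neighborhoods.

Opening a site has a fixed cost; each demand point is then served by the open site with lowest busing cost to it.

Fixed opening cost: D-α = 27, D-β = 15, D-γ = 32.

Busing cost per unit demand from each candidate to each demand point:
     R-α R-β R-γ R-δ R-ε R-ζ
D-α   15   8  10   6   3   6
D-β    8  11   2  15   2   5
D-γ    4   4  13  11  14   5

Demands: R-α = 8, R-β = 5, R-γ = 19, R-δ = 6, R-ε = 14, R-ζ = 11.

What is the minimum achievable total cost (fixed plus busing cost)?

Open {D-α, D-β, D-γ}: assign each demand point to its cheapest open site.
  R-α→D-γ 8×4=32, R-β→D-γ 5×4=20, R-γ→D-β 19×2=38, R-δ→D-α 6×6=36, R-ε→D-β 14×2=28, R-ζ→D-β 11×5=55
  busing cost 209, fixed 74 → total 283.
Compare {D-β, D-γ}: busing cost 239 + fixed 47 = 286.
Compare {D-α, D-β}: busing cost 261 + fixed 42 = 303.
Compare {D-β}: busing cost 330 + fixed 15 = 345.
All other subsets cost ≥ 286. Minimum total cost: 283.

283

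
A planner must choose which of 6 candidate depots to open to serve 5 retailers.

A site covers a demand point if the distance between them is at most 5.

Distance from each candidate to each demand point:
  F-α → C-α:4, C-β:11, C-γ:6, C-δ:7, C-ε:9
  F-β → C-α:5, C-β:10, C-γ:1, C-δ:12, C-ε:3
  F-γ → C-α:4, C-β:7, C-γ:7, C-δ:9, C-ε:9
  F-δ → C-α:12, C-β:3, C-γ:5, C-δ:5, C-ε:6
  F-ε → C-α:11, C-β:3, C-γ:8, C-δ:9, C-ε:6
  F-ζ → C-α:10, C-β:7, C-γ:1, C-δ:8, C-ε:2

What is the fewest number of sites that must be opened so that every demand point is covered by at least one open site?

2

Coverage sets (demand points within 5 of each site):
  F-α: {C-α}
  F-β: {C-α, C-γ, C-ε}
  F-γ: {C-α}
  F-δ: {C-β, C-γ, C-δ}
  F-ε: {C-β}
  F-ζ: {C-γ, C-ε}
No single site covers all 5 demand points.
But {F-β, F-δ} covers everything, so the minimum is 2.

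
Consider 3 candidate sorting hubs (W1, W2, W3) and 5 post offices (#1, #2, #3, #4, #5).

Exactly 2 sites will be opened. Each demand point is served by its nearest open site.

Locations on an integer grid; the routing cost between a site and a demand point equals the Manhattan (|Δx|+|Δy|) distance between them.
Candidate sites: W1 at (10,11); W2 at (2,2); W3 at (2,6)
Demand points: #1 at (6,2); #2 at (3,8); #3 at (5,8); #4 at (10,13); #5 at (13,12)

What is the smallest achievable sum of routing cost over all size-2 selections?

22

Open {W1, W3}.
  #1→W3 8, #2→W3 3, #3→W3 5, #4→W1 2, #5→W1 4  ⇒ total 22.
Compare {W1, W2}: total 25.
Compare {W2, W3}: total 44.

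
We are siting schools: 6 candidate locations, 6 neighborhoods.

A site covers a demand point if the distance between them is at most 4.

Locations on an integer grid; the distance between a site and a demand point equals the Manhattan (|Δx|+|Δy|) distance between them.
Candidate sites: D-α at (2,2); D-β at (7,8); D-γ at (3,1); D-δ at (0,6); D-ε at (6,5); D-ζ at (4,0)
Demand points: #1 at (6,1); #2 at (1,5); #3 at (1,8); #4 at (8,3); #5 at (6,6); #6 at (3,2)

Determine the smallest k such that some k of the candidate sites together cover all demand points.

Coverage sets (demand points within 4 of each site):
  D-α: {#2, #6}
  D-β: {#5}
  D-γ: {#1, #6}
  D-δ: {#2, #3}
  D-ε: {#1, #4, #5}
  D-ζ: {#1, #6}
No 2 sites suffice: every size-2 union leaves at least one demand point uncovered.
But {D-α, D-δ, D-ε} covers everything, so the minimum is 3.

3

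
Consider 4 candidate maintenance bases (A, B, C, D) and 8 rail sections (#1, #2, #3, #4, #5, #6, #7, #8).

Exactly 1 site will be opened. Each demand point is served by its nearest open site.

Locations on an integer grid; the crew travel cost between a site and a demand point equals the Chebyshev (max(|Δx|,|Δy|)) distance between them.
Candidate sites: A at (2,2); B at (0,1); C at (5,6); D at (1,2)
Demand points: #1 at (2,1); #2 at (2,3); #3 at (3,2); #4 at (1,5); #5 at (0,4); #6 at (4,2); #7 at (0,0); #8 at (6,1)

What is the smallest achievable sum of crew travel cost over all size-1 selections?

Open {A}.
  #1→A 1, #2→A 1, #3→A 1, #4→A 3, #5→A 2, #6→A 2, #7→A 2, #8→A 4  ⇒ total 16.
Compare {D}: total 19.
Compare {B}: total 25.
No size-1 selection does better; minimum is 16.

16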